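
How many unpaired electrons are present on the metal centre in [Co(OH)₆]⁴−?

Ligand charges: each hydroxide is −1. With an overall charge of −4 the cobalt centre must be in the +2 oxidation state.
Group 9 minus oxidation state 2 gives a d⁷ configuration.
The spin state decides the count: Hydroxide is a weak-field ligand for a first-row metal, so the complex is high-spin.
An octahedral high-spin d⁷ ion is t₂g⁵e_g², giving 3 unpaired electrons.

3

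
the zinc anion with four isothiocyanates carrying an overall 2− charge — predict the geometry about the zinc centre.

Each isothiocyanate is −1; balancing the −2 overall charge requires Zn(II).
Group 12 minus oxidation state 2 gives a d¹⁰ configuration.
Coordination number: 4.
A d¹⁰ ion has no crystal-field stabilisation preference between square planar and tetrahedral, so four ligands adopt the sterically favoured tetrahedral geometry.

tetrahedral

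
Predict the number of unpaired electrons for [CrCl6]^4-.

Summing ligand charges against the −4 overall charge gives an oxidation state of +2 for chromium.
Chromium is a group-6 element; Cr(II) is therefore d⁴.
The spin state decides the count: Chloride is a weak-field ligand for a first-row metal, so the complex is high-spin.
An octahedral high-spin d⁴ ion is t₂g³e_g¹, giving 4 unpaired electrons.

4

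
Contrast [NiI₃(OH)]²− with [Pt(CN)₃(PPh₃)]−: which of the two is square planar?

[Pt(CN)₃(PPh₃)]−

For [NiI₃(OH)]²−: Summing ligand charges against the −2 overall charge gives an oxidation state of +2 for nickel. Group 10 minus oxidation state 2 gives a d⁸ configuration. Hydroxide and iodide are weak-field ligands. With weak-field ligands the CFSE gain from square planar is small, so a 3d d⁸ ion takes the sterically preferred tetrahedral geometry. → tetrahedral.
For [Pt(CN)₃(PPh₃)]−: Summing ligand charges against the −1 overall charge gives an oxidation state of +2 for platinum. Pt sits in group 10, so the d-electron count is 10 − 2 = 8. A 5d d⁸ ion has a large crystal-field splitting; square planar leaves the high-energy d_{x²−y²} orbital empty and maximises CFSE. → square planar.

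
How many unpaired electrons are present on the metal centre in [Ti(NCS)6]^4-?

Ligand charges: each isothiocyanate is −1. With an overall charge of −4 the titanium centre must be in the +2 oxidation state.
Titanium is a group-4 element; Ti(II) is therefore d².
In an octahedral field the d² configuration is t₂g²e_g⁰ (only one arrangement possible), giving 2 unpaired electrons.

2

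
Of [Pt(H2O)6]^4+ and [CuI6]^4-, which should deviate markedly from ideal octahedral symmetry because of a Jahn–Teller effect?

[Pt(H2O)6]^4+: Summing ligand charges against the +4 overall charge gives an oxidation state of +4 for platinum. Platinum is a group-10 element; Pt(IV) is therefore d⁶. A 5d ion has a large Δₒ and is invariably low-spin. The d⁶ configuration leaves the e_g set evenly filled (or empty) — no strong Jahn–Teller driving force.
[CuI6]^4-: Summing ligand charges against the −4 overall charge gives an oxidation state of +2 for copper. Cu sits in group 11, so the d-electron count is 11 − 2 = 9. The t₂g⁶e_g³ configuration has an unevenly filled e_g set; the Jahn–Teller theorem predicts a tetragonal distortion (typically axial elongation) to lift the degeneracy.

[CuI6]^4-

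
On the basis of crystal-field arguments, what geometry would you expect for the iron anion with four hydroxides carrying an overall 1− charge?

Each hydroxide is −1; balancing the −1 overall charge requires Fe(III).
Group 8 minus oxidation state 3 gives a d⁵ configuration.
Coordination number: 4.
Hydroxide is a weak-field ligand.
A high-spin d⁵ ion has zero CFSE in either geometry, so four ligands adopt the sterically favoured tetrahedral geometry.

tetrahedral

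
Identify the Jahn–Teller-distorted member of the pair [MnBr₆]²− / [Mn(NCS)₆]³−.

[Mn(NCS)₆]³−

[MnBr₆]²−: Each bromide is −1; balancing the −2 overall charge requires Mn(IV). Mn sits in group 7, so the d-electron count is 7 − 4 = 3. The d³ configuration leaves the e_g set evenly filled (or empty) — no strong Jahn–Teller driving force.
[Mn(NCS)₆]³−: Each isothiocyanate is −1; balancing the −3 overall charge requires Mn(III). Mn sits in group 7, so the d-electron count is 7 − 3 = 4. Isothiocyanate is a weak-field ligand for a first-row metal, so the complex is high-spin. The t₂g³e_g¹ (high-spin) configuration has an unevenly filled e_g set; the Jahn–Teller theorem predicts a tetragonal distortion (typically axial elongation) to lift the degeneracy.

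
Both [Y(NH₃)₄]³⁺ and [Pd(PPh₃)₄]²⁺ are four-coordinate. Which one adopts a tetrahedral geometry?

[Y(NH₃)₄]³⁺

For [Y(NH₃)₄]³⁺: Ammonia is neutral; balancing the +3 overall charge requires Y(III). Y sits in group 3, so the d-electron count is 3 − 3 = 0. A d⁰ ion has no crystal-field stabilisation preference between square planar and tetrahedral, so four ligands adopt the sterically favoured tetrahedral geometry. → tetrahedral.
For [Pd(PPh₃)₄]²⁺: Triphenylphosphine is neutral; balancing the +2 overall charge requires Pd(II). Palladium is a group-10 element; Pd(II) is therefore d⁸. A 4d d⁸ ion has a large crystal-field splitting; square planar leaves the high-energy d_{x²−y²} orbital empty and maximises CFSE. → square planar.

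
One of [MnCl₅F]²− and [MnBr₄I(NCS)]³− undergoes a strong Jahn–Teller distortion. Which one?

[MnCl₅F]²−: Ligand charges: each chloride is −1; each fluoride is −1. With an overall charge of −2 the manganese centre must be in the +4 oxidation state. Mn sits in group 7, so the d-electron count is 7 − 4 = 3. The d³ configuration leaves the e_g set evenly filled (or empty) — no strong Jahn–Teller driving force.
[MnBr₄I(NCS)]³−: Ligand charges: each bromide is −1; each iodide is −1; each isothiocyanate is −1. With an overall charge of −3 the manganese centre must be in the +3 oxidation state. Group 7 minus oxidation state 3 gives a d⁴ configuration. Bromide, iodide, and isothiocyanate are weak-field ligands for a first-row metal, so the complex is high-spin. The t₂g³e_g¹ (high-spin) configuration has an unevenly filled e_g set; the Jahn–Teller theorem predicts a tetragonal distortion (typically axial elongation) to lift the degeneracy.

[MnBr₄I(NCS)]³−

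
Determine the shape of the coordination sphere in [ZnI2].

Each iodide is −1; balancing the 0 overall charge requires Zn(II).
Zn sits in group 12, so the d-electron count is 12 − 2 = 10.
With 2 monodentate ligands the coordination number is 2.
A d¹⁰ ion with only two ligands adopts a linear arrangement (sp hybridisation; no CFSE preference).

linear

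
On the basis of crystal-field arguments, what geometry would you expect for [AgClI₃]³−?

tetrahedral

Summing ligand charges against the −3 overall charge gives an oxidation state of +1 for silver.
Group 11 minus oxidation state 1 gives a d¹⁰ configuration.
With 4 monodentate ligands the coordination number is 4.
A d¹⁰ ion has no crystal-field stabilisation preference between square planar and tetrahedral, so four ligands adopt the sterically favoured tetrahedral geometry.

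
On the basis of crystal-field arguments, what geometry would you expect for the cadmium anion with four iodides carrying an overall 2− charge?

tetrahedral

Ligand charges: each iodide is −1. With an overall charge of −2 the cadmium centre must be in the +2 oxidation state.
Cadmium is a group-12 element; Cd(II) is therefore d¹⁰.
With 4 monodentate ligands the coordination number is 4.
A d¹⁰ ion has no crystal-field stabilisation preference between square planar and tetrahedral, so four ligands adopt the sterically favoured tetrahedral geometry.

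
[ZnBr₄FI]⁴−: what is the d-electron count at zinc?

d¹⁰

Ligand charges: each bromide is −1; each fluoride is −1; each iodide is −1. With an overall charge of −4 the zinc centre must be in the +2 oxidation state.
Zinc is a group-12 element; Zn(II) is therefore d¹⁰.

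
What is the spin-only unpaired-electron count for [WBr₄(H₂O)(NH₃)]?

Summing ligand charges against the 0 overall charge gives an oxidation state of +4 for tungsten.
W sits in group 6, so the d-electron count is 6 − 4 = 2.
In an octahedral field the d² configuration is t₂g²e_g⁰ (only one arrangement possible), giving 2 unpaired electrons.

2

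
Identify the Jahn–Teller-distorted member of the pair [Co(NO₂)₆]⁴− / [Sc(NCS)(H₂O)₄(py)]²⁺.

[Co(NO₂)₆]⁴−

[Co(NO₂)₆]⁴−: Each nitro (N-bound nitrite) is −1; balancing the −4 overall charge requires Co(II). Group 9 minus oxidation state 2 gives a d⁷ configuration. Nitro (N-bound nitrite) is a strong-field ligand (high in the spectrochemical series) for a first-row metal, so the complex is low-spin. The t₂g⁶e_g¹ (low-spin) configuration has an unevenly filled e_g set; the Jahn–Teller theorem predicts a tetragonal distortion (typically axial elongation) to lift the degeneracy.
[Sc(NCS)(H₂O)₄(py)]²⁺: Each isothiocyanate is −1; water is neutral; pyridine is neutral; balancing the +2 overall charge requires Sc(III). Sc sits in group 3, so the d-electron count is 3 − 3 = 0. The d⁰ configuration leaves the e_g set evenly filled (or empty) — no strong Jahn–Teller driving force.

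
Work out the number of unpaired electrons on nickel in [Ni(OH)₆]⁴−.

Summing ligand charges against the −4 overall charge gives an oxidation state of +2 for nickel.
Nickel is a group-10 element; Ni(II) is therefore d⁸.
In an octahedral field the d⁸ configuration is t₂g⁶e_g² (only one arrangement possible), giving 2 unpaired electrons.

2 unpaired electrons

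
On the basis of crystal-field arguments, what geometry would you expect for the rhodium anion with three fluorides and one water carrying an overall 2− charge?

Summing ligand charges against the −2 overall charge gives an oxidation state of +1 for rhodium.
Rh sits in group 9, so the d-electron count is 9 − 1 = 8.
Coordination number: 4.
A 4d d⁸ ion has a large crystal-field splitting; square planar leaves the high-energy d_{x²−y²} orbital empty and maximises CFSE.

square planar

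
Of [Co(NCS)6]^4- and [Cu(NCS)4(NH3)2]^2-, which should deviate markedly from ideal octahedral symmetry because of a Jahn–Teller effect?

[Cu(NCS)4(NH3)2]^2-

[Co(NCS)6]^4-: Ligand charges: each isothiocyanate is −1. With an overall charge of −4 the cobalt centre must be in the +2 oxidation state. Group 9 minus oxidation state 2 gives a d⁷ configuration. Isothiocyanate is a weak-field ligand for a first-row metal, so the complex is high-spin. The d⁷ configuration leaves the e_g set evenly filled (or empty) — no strong Jahn–Teller driving force.
[Cu(NCS)4(NH3)2]^2-: Summing ligand charges against the −2 overall charge gives an oxidation state of +2 for copper. Group 11 minus oxidation state 2 gives a d⁹ configuration. The t₂g⁶e_g³ configuration has an unevenly filled e_g set; the Jahn–Teller theorem predicts a tetragonal distortion (typically axial elongation) to lift the degeneracy.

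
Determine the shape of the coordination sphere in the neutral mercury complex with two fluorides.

Ligand charges: each fluoride is −1. With an overall charge of 0 the mercury centre must be in the +2 oxidation state.
Hg sits in group 12, so the d-electron count is 12 − 2 = 10.
With 2 monodentate ligands the coordination number is 2.
A d¹⁰ ion with only two ligands adopts a linear arrangement (sp hybridisation; no CFSE preference).

linear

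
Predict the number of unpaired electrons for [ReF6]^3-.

Ligand charges: each fluoride is −1. With an overall charge of −3 the rhenium centre must be in the +3 oxidation state.
Rhenium is a group-7 element; Re(III) is therefore d⁴.
The spin state decides the count: a 5d ion has a large Δₒ and is invariably low-spin.
An octahedral low-spin d⁴ ion is t₂g⁴e_g⁰, giving 2 unpaired electrons.

2 unpaired electrons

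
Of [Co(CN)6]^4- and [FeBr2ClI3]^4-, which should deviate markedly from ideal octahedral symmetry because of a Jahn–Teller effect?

[Co(CN)6]^4-

[Co(CN)6]^4-: Each cyanide is −1; balancing the −4 overall charge requires Co(II). Co sits in group 9, so the d-electron count is 9 − 2 = 7. Cyanide is a strong-field ligand (high in the spectrochemical series) for a first-row metal, so the complex is low-spin. The t₂g⁶e_g¹ (low-spin) configuration has an unevenly filled e_g set; the Jahn–Teller theorem predicts a tetragonal distortion (typically axial elongation) to lift the degeneracy.
[FeBr2ClI3]^4-: Summing ligand charges against the −4 overall charge gives an oxidation state of +2 for iron. Iron is a group-8 element; Fe(II) is therefore d⁶. Bromide, chloride, and iodide are weak-field ligands for a first-row metal, so the complex is high-spin. The d⁶ configuration leaves the e_g set evenly filled (or empty) — no strong Jahn–Teller driving force.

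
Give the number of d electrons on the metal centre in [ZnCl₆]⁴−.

Summing ligand charges against the −4 overall charge gives an oxidation state of +2 for zinc.
Zn sits in group 12, so the d-electron count is 12 − 2 = 10.

d¹⁰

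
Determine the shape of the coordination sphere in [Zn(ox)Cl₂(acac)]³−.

octahedral

Ligand charges: each oxalate is −2; each chloride is −1; each acetylacetonate is −1. With an overall charge of −3 the zinc centre must be in the +2 oxidation state.
Zinc is a group-12 element; Zn(II) is therefore d¹⁰.
Counting donor atoms: 1×oxalate (bidentate) → 2 donors; 2×chloride (monodentate) → 2 donors; 1×acetylacetonate (bidentate) → 2 donors. Coordination number = 6.
Six donors around a single metal centre give an octahedral coordination sphere.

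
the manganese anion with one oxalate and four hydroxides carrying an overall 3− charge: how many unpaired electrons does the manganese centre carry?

4

Ligand charges: each oxalate is −2; each hydroxide is −1. With an overall charge of −3 the manganese centre must be in the +3 oxidation state.
Mn sits in group 7, so the d-electron count is 7 − 3 = 4.
Counting donor atoms: 1×oxalate (bidentate) → 2 donors; 4×hydroxide (monodentate) → 4 donors. Coordination number = 6.
The spin state decides the count: Hydroxide and oxalate are weak-field ligands for a first-row metal, so the complex is high-spin.
An octahedral high-spin d⁴ ion is t₂g³e_g¹, giving 4 unpaired electrons.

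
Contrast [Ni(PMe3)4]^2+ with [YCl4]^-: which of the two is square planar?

For [Ni(PMe3)4]^2+: Trimethylphosphine is neutral; balancing the +2 overall charge requires Ni(II). Nickel is a group-10 element; Ni(II) is therefore d⁸. Trimethylphosphine is a strong-field ligand (high in the spectrochemical series). A 3d d⁸ ion with strong-field ligands gains enough CFSE to favour square planar over tetrahedral. → square planar.
For [YCl4]^-: Summing ligand charges against the −1 overall charge gives an oxidation state of +3 for yttrium. Y sits in group 3, so the d-electron count is 3 − 3 = 0. A d⁰ ion has no crystal-field stabilisation preference between square planar and tetrahedral, so four ligands adopt the sterically favoured tetrahedral geometry. → tetrahedral.

[Ni(PMe3)4]^2+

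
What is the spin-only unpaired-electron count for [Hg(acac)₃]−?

0 unpaired electrons

Each acetylacetonate is −1; balancing the −1 overall charge requires Hg(II).
Mercury is a group-12 element; Hg(II) is therefore d¹⁰.
Counting donor atoms: 3×acetylacetonate (bidentate) → 6 donors. Coordination number = 6.
In an octahedral field the d¹⁰ configuration is t₂g⁶e_g⁴, giving 0 unpaired electrons.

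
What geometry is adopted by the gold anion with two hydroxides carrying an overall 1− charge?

linear

Each hydroxide is −1; balancing the −1 overall charge requires Au(I).
Au sits in group 11, so the d-electron count is 11 − 1 = 10.
With 2 monodentate ligands the coordination number is 2.
A d¹⁰ ion with only two ligands adopts a linear arrangement (sp hybridisation; no CFSE preference).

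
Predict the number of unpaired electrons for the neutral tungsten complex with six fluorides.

0

Ligand charges: each fluoride is −1. With an overall charge of 0 the tungsten centre must be in the +6 oxidation state.
W sits in group 6, so the d-electron count is 6 − 6 = 0.
In an octahedral field the d⁰ configuration is t₂g⁰e_g⁰, giving 0 unpaired electrons.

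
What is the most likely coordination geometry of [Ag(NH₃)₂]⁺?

linear

Ammonia is neutral; balancing the +1 overall charge requires Ag(I).
Silver is a group-11 element; Ag(I) is therefore d¹⁰.
With 2 monodentate ligands the coordination number is 2.
A d¹⁰ ion with only two ligands adopts a linear arrangement (sp hybridisation; no CFSE preference).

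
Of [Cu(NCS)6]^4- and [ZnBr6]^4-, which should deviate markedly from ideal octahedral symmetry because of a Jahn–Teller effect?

[Cu(NCS)6]^4-

[Cu(NCS)6]^4-: Summing ligand charges against the −4 overall charge gives an oxidation state of +2 for copper. Group 11 minus oxidation state 2 gives a d⁹ configuration. The t₂g⁶e_g³ configuration has an unevenly filled e_g set; the Jahn–Teller theorem predicts a tetragonal distortion (typically axial elongation) to lift the degeneracy.
[ZnBr6]^4-: Summing ligand charges against the −4 overall charge gives an oxidation state of +2 for zinc. Zn sits in group 12, so the d-electron count is 12 − 2 = 10. The d¹⁰ configuration leaves the e_g set evenly filled (or empty) — no strong Jahn–Teller driving force.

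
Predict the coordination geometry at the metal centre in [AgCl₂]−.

linear

Summing ligand charges against the −1 overall charge gives an oxidation state of +1 for silver.
Silver is a group-11 element; Ag(I) is therefore d¹⁰.
Coordination number: 2.
A d¹⁰ ion with only two ligands adopts a linear arrangement (sp hybridisation; no CFSE preference).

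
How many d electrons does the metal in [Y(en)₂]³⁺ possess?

d⁰

Ethylenediamine is neutral; balancing the +3 overall charge requires Y(III).
Group 3 minus oxidation state 3 gives a d⁰ configuration.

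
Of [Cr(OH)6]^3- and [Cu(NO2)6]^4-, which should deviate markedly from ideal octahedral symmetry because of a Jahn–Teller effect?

[Cu(NO2)6]^4-

[Cr(OH)6]^3-: Ligand charges: each hydroxide is −1. With an overall charge of −3 the chromium centre must be in the +3 oxidation state. Chromium is a group-6 element; Cr(III) is therefore d³. The d³ configuration leaves the e_g set evenly filled (or empty) — no strong Jahn–Teller driving force.
[Cu(NO2)6]^4-: Summing ligand charges against the −4 overall charge gives an oxidation state of +2 for copper. Cu sits in group 11, so the d-electron count is 11 − 2 = 9. The t₂g⁶e_g³ configuration has an unevenly filled e_g set; the Jahn–Teller theorem predicts a tetragonal distortion (typically axial elongation) to lift the degeneracy.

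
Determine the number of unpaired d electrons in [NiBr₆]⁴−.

2 unpaired electrons

Ligand charges: each bromide is −1. With an overall charge of −4 the nickel centre must be in the +2 oxidation state.
Ni sits in group 10, so the d-electron count is 10 − 2 = 8.
In an octahedral field the d⁸ configuration is t₂g⁶e_g² (only one arrangement possible), giving 2 unpaired electrons.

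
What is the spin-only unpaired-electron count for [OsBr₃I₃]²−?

Ligand charges: each bromide is −1; each iodide is −1. With an overall charge of −2 the osmium centre must be in the +4 oxidation state.
Os sits in group 8, so the d-electron count is 8 − 4 = 4.
The spin state decides the count: a 5d ion has a large Δₒ and is invariably low-spin.
An octahedral low-spin d⁴ ion is t₂g⁴e_g⁰, giving 2 unpaired electrons.

2 unpaired electrons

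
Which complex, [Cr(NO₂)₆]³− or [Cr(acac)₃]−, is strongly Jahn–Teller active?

[Cr(acac)₃]−

[Cr(NO₂)₆]³−: Ligand charges: each nitro (N-bound nitrite) is −1. With an overall charge of −3 the chromium centre must be in the +3 oxidation state. Cr sits in group 6, so the d-electron count is 6 − 3 = 3. The d³ configuration leaves the e_g set evenly filled (or empty) — no strong Jahn–Teller driving force.
[Cr(acac)₃]−: Each acetylacetonate is −1; balancing the −1 overall charge requires Cr(II). Chromium is a group-6 element; Cr(II) is therefore d⁴. Acetylacetonate is a weak-field ligand for a first-row metal, so the complex is high-spin. The t₂g³e_g¹ (high-spin) configuration has an unevenly filled e_g set; the Jahn–Teller theorem predicts a tetragonal distortion (typically axial elongation) to lift the degeneracy.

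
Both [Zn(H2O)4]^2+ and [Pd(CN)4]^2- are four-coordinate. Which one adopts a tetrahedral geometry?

For [Zn(H2O)4]^2+: Ligand charges: water is neutral. With an overall charge of +2 the zinc centre must be in the +2 oxidation state. Zn sits in group 12, so the d-electron count is 12 − 2 = 10. A d¹⁰ ion has no crystal-field stabilisation preference between square planar and tetrahedral, so four ligands adopt the sterically favoured tetrahedral geometry. → tetrahedral.
For [Pd(CN)4]^2-: Each cyanide is −1; balancing the −2 overall charge requires Pd(II). Palladium is a group-10 element; Pd(II) is therefore d⁸. A 4d d⁸ ion has a large crystal-field splitting; square planar leaves the high-energy d_{x²−y²} orbital empty and maximises CFSE. → square planar.

[Zn(H2O)4]^2+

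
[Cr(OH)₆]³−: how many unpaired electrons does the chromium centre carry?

Each hydroxide is −1; balancing the −3 overall charge requires Cr(III).
Cr sits in group 6, so the d-electron count is 6 − 3 = 3.
In an octahedral field the d³ configuration is t₂g³e_g⁰ (only one arrangement possible), giving 3 unpaired electrons.

3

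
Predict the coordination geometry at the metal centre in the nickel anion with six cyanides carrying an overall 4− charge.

octahedral

Each cyanide is −1; balancing the −4 overall charge requires Ni(II).
Ni sits in group 10, so the d-electron count is 10 − 2 = 8.
With 6 monodentate ligands the coordination number is 6.
Six donors around a single metal centre give an octahedral coordination sphere.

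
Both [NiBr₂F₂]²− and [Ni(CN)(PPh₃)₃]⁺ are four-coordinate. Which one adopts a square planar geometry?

For [NiBr₂F₂]²−: Summing ligand charges against the −2 overall charge gives an oxidation state of +2 for nickel. Nickel is a group-10 element; Ni(II) is therefore d⁸. Bromide and fluoride are weak-field ligands. With weak-field ligands the CFSE gain from square planar is small, so a 3d d⁸ ion takes the sterically preferred tetrahedral geometry. → tetrahedral.
For [Ni(CN)(PPh₃)₃]⁺: Ligand charges: each cyanide is −1; triphenylphosphine is neutral. With an overall charge of +1 the nickel centre must be in the +2 oxidation state. Group 10 minus oxidation state 2 gives a d⁸ configuration. Cyanide and triphenylphosphine are strong-field ligands (high in the spectrochemical series). A 3d d⁸ ion with strong-field ligands gains enough CFSE to favour square planar over tetrahedral. → square planar.

[Ni(CN)(PPh₃)₃]⁺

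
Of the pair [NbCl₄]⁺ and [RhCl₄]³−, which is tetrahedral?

For [NbCl₄]⁺: Each chloride is −1; balancing the +1 overall charge requires Nb(V). Group 5 minus oxidation state 5 gives a d⁰ configuration. A d⁰ ion has no crystal-field stabilisation preference between square planar and tetrahedral, so four ligands adopt the sterically favoured tetrahedral geometry. → tetrahedral.
For [RhCl₄]³−: Ligand charges: each chloride is −1. With an overall charge of −3 the rhodium centre must be in the +1 oxidation state. Rh sits in group 9, so the d-electron count is 9 − 1 = 8. A 4d d⁸ ion has a large crystal-field splitting; square planar leaves the high-energy d_{x²−y²} orbital empty and maximises CFSE. → square planar.

[NbCl₄]⁺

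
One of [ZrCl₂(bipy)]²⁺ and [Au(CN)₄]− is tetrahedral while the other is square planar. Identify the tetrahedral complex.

For [ZrCl₂(bipy)]²⁺: Ligand charges: each chloride is −1; 2,2′-bipyridine is neutral. With an overall charge of +2 the zirconium centre must be in the +4 oxidation state. Zr sits in group 4, so the d-electron count is 4 − 4 = 0. A d⁰ ion has no crystal-field stabilisation preference between square planar and tetrahedral, so four ligands adopt the sterically favoured tetrahedral geometry. → tetrahedral.
For [Au(CN)₄]−: Ligand charges: each cyanide is −1. With an overall charge of −1 the gold centre must be in the +3 oxidation state. Gold is a group-11 element; Au(III) is therefore d⁸. A 5d d⁸ ion has a large crystal-field splitting; square planar leaves the high-energy d_{x²−y²} orbital empty and maximises CFSE. → square planar.

[ZrCl₂(bipy)]²⁺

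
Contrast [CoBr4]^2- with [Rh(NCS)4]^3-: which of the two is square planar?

For [CoBr4]^2-: Each bromide is −1; balancing the −2 overall charge requires Co(II). Co sits in group 9, so the d-electron count is 9 − 2 = 7. For a high-spin 3d d⁷ ion with weak-field ligands the small Δₜ gives little square-planar CFSE advantage, so four ligands adopt the sterically favoured tetrahedral geometry. → tetrahedral.
For [Rh(NCS)4]^3-: Ligand charges: each isothiocyanate is −1. With an overall charge of −3 the rhodium centre must be in the +1 oxidation state. Rhodium is a group-9 element; Rh(I) is therefore d⁸. A 4d d⁸ ion has a large crystal-field splitting; square planar leaves the high-energy d_{x²−y²} orbital empty and maximises CFSE. → square planar.

[Rh(NCS)4]^3-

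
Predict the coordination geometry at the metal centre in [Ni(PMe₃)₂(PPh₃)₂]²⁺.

Summing ligand charges against the +2 overall charge gives an oxidation state of +2 for nickel.
Nickel is a group-10 element; Ni(II) is therefore d⁸.
Coordination number: 4.
Trimethylphosphine and triphenylphosphine are strong-field ligands (high in the spectrochemical series).
A 3d d⁸ ion with strong-field ligands gains enough CFSE to favour square planar over tetrahedral.

square planar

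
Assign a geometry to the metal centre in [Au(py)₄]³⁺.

square planar

Ligand charges: pyridine is neutral. With an overall charge of +3 the gold centre must be in the +3 oxidation state.
Au sits in group 11, so the d-electron count is 11 − 3 = 8.
Coordination number: 4.
A 5d d⁸ ion has a large crystal-field splitting; square planar leaves the high-energy d_{x²−y²} orbital empty and maximises CFSE.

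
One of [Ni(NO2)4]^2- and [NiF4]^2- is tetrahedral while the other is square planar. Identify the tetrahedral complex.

For [Ni(NO2)4]^2-: Ligand charges: each nitro (N-bound nitrite) is −1. With an overall charge of −2 the nickel centre must be in the +2 oxidation state. Group 10 minus oxidation state 2 gives a d⁸ configuration. Nitro (N-bound nitrite) is a strong-field ligand (high in the spectrochemical series). A 3d d⁸ ion with strong-field ligands gains enough CFSE to favour square planar over tetrahedral. → square planar.
For [NiF4]^2-: Summing ligand charges against the −2 overall charge gives an oxidation state of +2 for nickel. Group 10 minus oxidation state 2 gives a d⁸ configuration. Fluoride is a weak-field ligand. With weak-field ligands the CFSE gain from square planar is small, so a 3d d⁸ ion takes the sterically preferred tetrahedral geometry. → tetrahedral.

[NiF4]^2-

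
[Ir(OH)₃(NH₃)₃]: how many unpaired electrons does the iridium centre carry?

0

Summing ligand charges against the 0 overall charge gives an oxidation state of +3 for iridium.
Ir sits in group 9, so the d-electron count is 9 − 3 = 6.
The spin state decides the count: a 5d ion has a large Δₒ and is invariably low-spin.
An octahedral low-spin d⁶ ion is t₂g⁶e_g⁰, giving 0 unpaired electrons.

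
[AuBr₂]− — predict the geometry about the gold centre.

linear

Summing ligand charges against the −1 overall charge gives an oxidation state of +1 for gold.
Gold is a group-11 element; Au(I) is therefore d¹⁰.
Coordination number: 2.
A d¹⁰ ion with only two ligands adopts a linear arrangement (sp hybridisation; no CFSE preference).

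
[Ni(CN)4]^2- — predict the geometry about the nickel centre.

Ligand charges: each cyanide is −1. With an overall charge of −2 the nickel centre must be in the +2 oxidation state.
Nickel is a group-10 element; Ni(II) is therefore d⁸.
Coordination number: 4.
Cyanide is a strong-field ligand (high in the spectrochemical series).
A 3d d⁸ ion with strong-field ligands gains enough CFSE to favour square planar over tetrahedral.

square planar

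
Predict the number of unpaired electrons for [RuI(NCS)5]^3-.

Each iodide is −1; each isothiocyanate is −1; balancing the −3 overall charge requires Ru(III).
Group 8 minus oxidation state 3 gives a d⁵ configuration.
The spin state decides the count: a 4d ion has a large Δₒ and is invariably low-spin.
An octahedral low-spin d⁵ ion is t₂g⁵e_g⁰, giving 1 unpaired electron.

1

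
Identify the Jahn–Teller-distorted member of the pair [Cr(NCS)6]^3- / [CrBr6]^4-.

[Cr(NCS)6]^3-: Ligand charges: each isothiocyanate is −1. With an overall charge of −3 the chromium centre must be in the +3 oxidation state. Cr sits in group 6, so the d-electron count is 6 − 3 = 3. The d³ configuration leaves the e_g set evenly filled (or empty) — no strong Jahn–Teller driving force.
[CrBr6]^4-: Each bromide is −1; balancing the −4 overall charge requires Cr(II). Chromium is a group-6 element; Cr(II) is therefore d⁴. Bromide is a weak-field ligand for a first-row metal, so the complex is high-spin. The t₂g³e_g¹ (high-spin) configuration has an unevenly filled e_g set; the Jahn–Teller theorem predicts a tetragonal distortion (typically axial elongation) to lift the degeneracy.

[CrBr6]^4-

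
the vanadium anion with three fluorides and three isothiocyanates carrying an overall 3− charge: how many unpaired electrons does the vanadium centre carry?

2

Ligand charges: each fluoride is −1; each isothiocyanate is −1. With an overall charge of −3 the vanadium centre must be in the +3 oxidation state.
Group 5 minus oxidation state 3 gives a d² configuration.
In an octahedral field the d² configuration is t₂g²e_g⁰ (only one arrangement possible), giving 2 unpaired electrons.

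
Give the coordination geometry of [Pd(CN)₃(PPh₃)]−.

Each cyanide is −1; triphenylphosphine is neutral; balancing the −1 overall charge requires Pd(II).
Group 10 minus oxidation state 2 gives a d⁸ configuration.
Coordination number: 4.
A 4d d⁸ ion has a large crystal-field splitting; square planar leaves the high-energy d_{x²−y²} orbital empty and maximises CFSE.

square planar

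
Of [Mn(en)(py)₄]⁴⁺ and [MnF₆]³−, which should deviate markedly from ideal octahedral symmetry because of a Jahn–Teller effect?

[MnF₆]³−

[Mn(en)(py)₄]⁴⁺: Ethylenediamine is neutral; pyridine is neutral; balancing the +4 overall charge requires Mn(IV). Manganese is a group-7 element; Mn(IV) is therefore d³. The d³ configuration leaves the e_g set evenly filled (or empty) — no strong Jahn–Teller driving force.
[MnF₆]³−: Ligand charges: each fluoride is −1. With an overall charge of −3 the manganese centre must be in the +3 oxidation state. Mn sits in group 7, so the d-electron count is 7 − 3 = 4. Fluoride is a weak-field ligand for a first-row metal, so the complex is high-spin. The t₂g³e_g¹ (high-spin) configuration has an unevenly filled e_g set; the Jahn–Teller theorem predicts a tetragonal distortion (typically axial elongation) to lift the degeneracy.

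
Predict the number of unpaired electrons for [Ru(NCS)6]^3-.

Ligand charges: each isothiocyanate is −1. With an overall charge of −3 the ruthenium centre must be in the +3 oxidation state.
Group 8 minus oxidation state 3 gives a d⁵ configuration.
The spin state decides the count: a 4d ion has a large Δₒ and is invariably low-spin.
An octahedral low-spin d⁵ ion is t₂g⁵e_g⁰, giving 1 unpaired electron.

1 unpaired electron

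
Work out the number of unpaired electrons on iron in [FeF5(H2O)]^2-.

5

Each fluoride is −1; water is neutral; balancing the −2 overall charge requires Fe(III).
Iron is a group-8 element; Fe(III) is therefore d⁵.
The spin state decides the count: Fluoride is a weak-field ligand for a first-row metal, so the complex is high-spin.
An octahedral high-spin d⁵ ion is t₂g³e_g², giving 5 unpaired electrons.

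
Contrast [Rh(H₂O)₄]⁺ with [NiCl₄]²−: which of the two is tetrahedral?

For [Rh(H₂O)₄]⁺: Summing ligand charges against the +1 overall charge gives an oxidation state of +1 for rhodium. Rh sits in group 9, so the d-electron count is 9 − 1 = 8. A 4d d⁸ ion has a large crystal-field splitting; square planar leaves the high-energy d_{x²−y²} orbital empty and maximises CFSE. → square planar.
For [NiCl₄]²−: Ligand charges: each chloride is −1. With an overall charge of −2 the nickel centre must be in the +2 oxidation state. Group 10 minus oxidation state 2 gives a d⁸ configuration. Chloride is a weak-field ligand. With weak-field ligands the CFSE gain from square planar is small, so a 3d d⁸ ion takes the sterically preferred tetrahedral geometry. → tetrahedral.

[NiCl₄]²−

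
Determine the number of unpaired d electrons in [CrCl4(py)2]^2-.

4 unpaired electrons

Ligand charges: each chloride is −1; pyridine is neutral. With an overall charge of −2 the chromium centre must be in the +2 oxidation state.
Chromium is a group-6 element; Cr(II) is therefore d⁴.
The spin state decides the count: Chloride is a weak-field ligand for a first-row metal, so the complex is high-spin.
An octahedral high-spin d⁴ ion is t₂g³e_g¹, giving 4 unpaired electrons.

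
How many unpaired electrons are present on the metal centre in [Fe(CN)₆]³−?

Each cyanide is −1; balancing the −3 overall charge requires Fe(III).
Fe sits in group 8, so the d-electron count is 8 − 3 = 5.
The spin state decides the count: Cyanide is a strong-field ligand (high in the spectrochemical series) for a first-row metal, so the complex is low-spin.
An octahedral low-spin d⁵ ion is t₂g⁵e_g⁰, giving 1 unpaired electron.

1 unpaired electron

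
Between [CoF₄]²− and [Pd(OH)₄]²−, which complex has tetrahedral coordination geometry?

For [CoF₄]²−: Summing ligand charges against the −2 overall charge gives an oxidation state of +2 for cobalt. Co sits in group 9, so the d-electron count is 9 − 2 = 7. For a high-spin 3d d⁷ ion with weak-field ligands the small Δₜ gives little square-planar CFSE advantage, so four ligands adopt the sterically favoured tetrahedral geometry. → tetrahedral.
For [Pd(OH)₄]²−: Ligand charges: each hydroxide is −1. With an overall charge of −2 the palladium centre must be in the +2 oxidation state. Palladium is a group-10 element; Pd(II) is therefore d⁸. A 4d d⁸ ion has a large crystal-field splitting; square planar leaves the high-energy d_{x²−y²} orbital empty and maximises CFSE. → square planar.

[CoF₄]²−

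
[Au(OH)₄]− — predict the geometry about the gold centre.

square planar

Each hydroxide is −1; balancing the −1 overall charge requires Au(III).
Au sits in group 11, so the d-electron count is 11 − 3 = 8.
Coordination number: 4.
A 5d d⁸ ion has a large crystal-field splitting; square planar leaves the high-energy d_{x²−y²} orbital empty and maximises CFSE.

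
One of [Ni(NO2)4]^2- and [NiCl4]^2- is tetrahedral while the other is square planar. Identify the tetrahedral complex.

For [Ni(NO2)4]^2-: Summing ligand charges against the −2 overall charge gives an oxidation state of +2 for nickel. Group 10 minus oxidation state 2 gives a d⁸ configuration. Nitro (N-bound nitrite) is a strong-field ligand (high in the spectrochemical series). A 3d d⁸ ion with strong-field ligands gains enough CFSE to favour square planar over tetrahedral. → square planar.
For [NiCl4]^2-: Ligand charges: each chloride is −1. With an overall charge of −2 the nickel centre must be in the +2 oxidation state. Group 10 minus oxidation state 2 gives a d⁸ configuration. Chloride is a weak-field ligand. With weak-field ligands the CFSE gain from square planar is small, so a 3d d⁸ ion takes the sterically preferred tetrahedral geometry. → tetrahedral.

[NiCl4]^2-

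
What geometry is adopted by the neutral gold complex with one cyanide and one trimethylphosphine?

linear

Each cyanide is −1; trimethylphosphine is neutral; balancing the 0 overall charge requires Au(I).
Au sits in group 11, so the d-electron count is 11 − 1 = 10.
With 2 monodentate ligands the coordination number is 2.
A d¹⁰ ion with only two ligands adopts a linear arrangement (sp hybridisation; no CFSE preference).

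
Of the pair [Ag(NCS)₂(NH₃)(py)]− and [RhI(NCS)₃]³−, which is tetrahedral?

[Ag(NCS)₂(NH₃)(py)]−

For [Ag(NCS)₂(NH₃)(py)]−: Summing ligand charges against the −1 overall charge gives an oxidation state of +1 for silver. Ag sits in group 11, so the d-electron count is 11 − 1 = 10. A d¹⁰ ion has no crystal-field stabilisation preference between square planar and tetrahedral, so four ligands adopt the sterically favoured tetrahedral geometry. → tetrahedral.
For [RhI(NCS)₃]³−: Ligand charges: each iodide is −1; each isothiocyanate is −1. With an overall charge of −3 the rhodium centre must be in the +1 oxidation state. Group 9 minus oxidation state 1 gives a d⁸ configuration. A 4d d⁸ ion has a large crystal-field splitting; square planar leaves the high-energy d_{x²−y²} orbital empty and maximises CFSE. → square planar.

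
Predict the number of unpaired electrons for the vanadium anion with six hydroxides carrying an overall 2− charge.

1 unpaired electron

Summing ligand charges against the −2 overall charge gives an oxidation state of +4 for vanadium.
V sits in group 5, so the d-electron count is 5 − 4 = 1.
In an octahedral field the d¹ configuration is t₂g¹e_g⁰ (only one arrangement possible), giving 1 unpaired electron.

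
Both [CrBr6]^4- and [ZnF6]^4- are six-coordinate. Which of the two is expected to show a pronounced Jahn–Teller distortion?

[CrBr6]^4-

[CrBr6]^4-: Ligand charges: each bromide is −1. With an overall charge of −4 the chromium centre must be in the +2 oxidation state. Group 6 minus oxidation state 2 gives a d⁴ configuration. Bromide is a weak-field ligand for a first-row metal, so the complex is high-spin. The t₂g³e_g¹ (high-spin) configuration has an unevenly filled e_g set; the Jahn–Teller theorem predicts a tetragonal distortion (typically axial elongation) to lift the degeneracy.
[ZnF6]^4-: Ligand charges: each fluoride is −1. With an overall charge of −4 the zinc centre must be in the +2 oxidation state. Zn sits in group 12, so the d-electron count is 12 − 2 = 10. The d¹⁰ configuration leaves the e_g set evenly filled (or empty) — no strong Jahn–Teller driving force.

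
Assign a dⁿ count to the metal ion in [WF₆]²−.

Ligand charges: each fluoride is −1. With an overall charge of −2 the tungsten centre must be in the +4 oxidation state.
Group 6 minus oxidation state 4 gives a d² configuration.

d2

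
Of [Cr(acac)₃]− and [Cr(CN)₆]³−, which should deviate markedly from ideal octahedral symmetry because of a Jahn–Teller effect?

[Cr(acac)₃]−

[Cr(acac)₃]−: Ligand charges: each acetylacetonate is −1. With an overall charge of −1 the chromium centre must be in the +2 oxidation state. Chromium is a group-6 element; Cr(II) is therefore d⁴. Acetylacetonate is a weak-field ligand for a first-row metal, so the complex is high-spin. The t₂g³e_g¹ (high-spin) configuration has an unevenly filled e_g set; the Jahn–Teller theorem predicts a tetragonal distortion (typically axial elongation) to lift the degeneracy.
[Cr(CN)₆]³−: Summing ligand charges against the −3 overall charge gives an oxidation state of +3 for chromium. Cr sits in group 6, so the d-electron count is 6 − 3 = 3. The d³ configuration leaves the e_g set evenly filled (or empty) — no strong Jahn–Teller driving force.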